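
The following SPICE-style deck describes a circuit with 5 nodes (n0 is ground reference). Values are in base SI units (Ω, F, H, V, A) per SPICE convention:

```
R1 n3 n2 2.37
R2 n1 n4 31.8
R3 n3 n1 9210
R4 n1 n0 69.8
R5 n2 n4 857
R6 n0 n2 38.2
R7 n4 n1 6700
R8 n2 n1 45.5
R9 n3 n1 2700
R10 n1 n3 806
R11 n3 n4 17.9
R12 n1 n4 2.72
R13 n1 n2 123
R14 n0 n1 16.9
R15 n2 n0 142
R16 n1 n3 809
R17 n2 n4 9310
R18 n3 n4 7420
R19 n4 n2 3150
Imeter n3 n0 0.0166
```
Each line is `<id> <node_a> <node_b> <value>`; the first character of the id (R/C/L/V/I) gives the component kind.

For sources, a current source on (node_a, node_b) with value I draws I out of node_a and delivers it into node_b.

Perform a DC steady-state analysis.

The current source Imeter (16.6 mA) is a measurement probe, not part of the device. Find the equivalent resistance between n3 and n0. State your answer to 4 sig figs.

MNA unknowns: 4 node voltages V₁..V_4
R1: Y=0.4219 on G[3,2]
R2: Y=0.03145 on G[1,4]
R3: Y=0.0001086 on G[3,1]
R4: Y=0.01433 on G[1,0]
R5: Y=0.001167 on G[2,4]
R6: Y=0.02618 on G[0,2]
R7: Y=0.0001493 on G[4,1]
R8: Y=0.02198 on G[2,1]
R9: Y=0.0003704 on G[3,1]
R10: Y=0.001241 on G[1,3]
R11: Y=0.05587 on G[3,4]
R12: Y=0.3676 on G[1,4]
R13: Y=0.008130 on G[1,2]
R14: Y=0.05917 on G[0,1]
R15: Y=0.007042 on G[2,0]
R16: Y=0.001236 on G[1,3]
R17: Y=0.0001074 on G[2,4]
R18: Y=0.0001348 on G[3,4]
R19: Y=0.0003175 on G[4,2]
Imeter: z[3]−=0.0166, z[0]+=0.0166
solve → V1=-0.1258, V2=-0.2214, V3=-0.2459, V4=-0.1409

R_eq = 14.82 Ω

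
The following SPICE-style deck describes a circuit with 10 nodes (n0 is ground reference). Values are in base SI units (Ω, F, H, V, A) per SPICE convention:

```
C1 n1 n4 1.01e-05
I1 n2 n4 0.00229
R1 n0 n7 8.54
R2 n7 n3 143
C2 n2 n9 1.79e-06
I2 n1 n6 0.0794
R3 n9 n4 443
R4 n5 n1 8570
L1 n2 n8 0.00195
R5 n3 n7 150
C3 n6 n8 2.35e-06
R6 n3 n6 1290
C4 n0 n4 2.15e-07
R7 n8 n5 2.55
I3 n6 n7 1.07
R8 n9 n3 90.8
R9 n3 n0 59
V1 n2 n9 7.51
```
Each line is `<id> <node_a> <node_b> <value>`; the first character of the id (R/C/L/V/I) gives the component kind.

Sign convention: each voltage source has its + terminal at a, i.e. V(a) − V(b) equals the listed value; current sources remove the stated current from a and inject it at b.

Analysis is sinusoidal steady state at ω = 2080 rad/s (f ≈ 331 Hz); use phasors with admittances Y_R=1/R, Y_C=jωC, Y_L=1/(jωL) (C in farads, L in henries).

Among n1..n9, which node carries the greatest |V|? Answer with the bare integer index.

Apply KCL at each of the 9 non-ground nodes and solve the resulting linear system.
Node n1: branches {C1, I2, R4} → V_1 = -148.9+27.19j
Node n2: branches {I1, C2, L1, V1} → V_2 = -113.5-4.035j
Node n3: branches {R2, R5, R6, R8, R9} → V_3 = -32.47+2.278j
Node n4: branches {C1, I1, R3, C4} → V_4 = -148.7+23.61j
Node n5: branches {R4, R7} → V_5 = -113.0-7.719j
Node n6: branches {I2, C3, R6, I3} → V_6 = -140.8+177.7j
Node n7: branches {R1, R2, R5, I3} → V_7 = 4.791+0.2380j
Node n8: branches {L1, C3, R7} → V_8 = -113.0-7.730j
Node n9: branches {C2, R3, R8, V1} → V_9 = -121.0-4.035j
Source currents: i(V1)=-0.9131-0.1599j

6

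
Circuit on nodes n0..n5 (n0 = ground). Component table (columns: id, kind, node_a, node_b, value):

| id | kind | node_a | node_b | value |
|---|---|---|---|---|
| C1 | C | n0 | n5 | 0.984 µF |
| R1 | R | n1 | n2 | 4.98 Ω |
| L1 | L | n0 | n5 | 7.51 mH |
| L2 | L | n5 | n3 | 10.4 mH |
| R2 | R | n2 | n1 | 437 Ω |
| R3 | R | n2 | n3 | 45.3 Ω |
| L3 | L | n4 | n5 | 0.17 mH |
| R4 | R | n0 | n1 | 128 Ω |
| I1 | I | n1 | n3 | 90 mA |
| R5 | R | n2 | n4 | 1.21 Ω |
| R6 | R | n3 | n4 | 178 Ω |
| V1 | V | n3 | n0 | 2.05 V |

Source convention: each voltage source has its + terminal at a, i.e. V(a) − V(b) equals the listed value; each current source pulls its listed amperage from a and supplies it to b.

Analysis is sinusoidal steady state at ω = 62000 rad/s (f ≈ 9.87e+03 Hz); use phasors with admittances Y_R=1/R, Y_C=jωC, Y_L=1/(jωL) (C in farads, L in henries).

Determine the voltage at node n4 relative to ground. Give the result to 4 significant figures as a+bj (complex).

-0.09655+0.1739j V

Apply KCL at each of the 5 non-ground nodes and solve the resulting linear system.
Node n1: branches {R1, R2, R4, I1} → V_1 = -0.5631+0.1616j
Node n2: branches {R1, R2, R3, R5} → V_2 = -0.1416+0.1678j
Node n3: branches {L2, R3, I1, R6, V1} → V_3 = 2.050+0.000j
Node n4: branches {L3, R5, R6} → V_4 = -0.09655+0.1739j
Node n5: branches {C1, L1, L2, L3} → V_5 = -0.1592+0.4391j
Source currents: i(V1)=0.03024+0.008108j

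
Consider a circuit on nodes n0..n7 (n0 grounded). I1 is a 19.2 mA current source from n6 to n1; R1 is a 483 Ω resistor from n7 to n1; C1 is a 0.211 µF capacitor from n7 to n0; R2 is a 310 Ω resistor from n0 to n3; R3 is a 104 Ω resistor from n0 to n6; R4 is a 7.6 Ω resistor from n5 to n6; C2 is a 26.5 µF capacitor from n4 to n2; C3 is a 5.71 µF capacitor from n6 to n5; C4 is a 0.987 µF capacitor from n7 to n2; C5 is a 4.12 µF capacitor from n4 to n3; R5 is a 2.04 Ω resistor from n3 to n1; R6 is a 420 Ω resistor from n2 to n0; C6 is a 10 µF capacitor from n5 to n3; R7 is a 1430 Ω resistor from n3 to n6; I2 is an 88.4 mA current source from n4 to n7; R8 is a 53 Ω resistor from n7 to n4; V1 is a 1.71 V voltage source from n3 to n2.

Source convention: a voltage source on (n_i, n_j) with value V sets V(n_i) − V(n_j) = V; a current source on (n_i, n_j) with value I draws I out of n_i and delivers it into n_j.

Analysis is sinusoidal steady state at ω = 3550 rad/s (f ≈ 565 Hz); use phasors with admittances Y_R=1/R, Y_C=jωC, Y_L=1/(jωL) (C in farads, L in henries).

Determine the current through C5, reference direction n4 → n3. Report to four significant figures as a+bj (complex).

-0.001190-0.02376j A

Apply KCL at each of the 7 non-ground nodes and solve the resulting linear system.
Node n1: branches {I1, R1, R5} → V_1 = 0.3714-0.5188j
Node n2: branches {C2, C4, R6, V1} → V_2 = -1.388-0.5157j
Node n3: branches {R2, C5, R5, C6, R7, V1} → V_3 = 0.3215-0.5157j
Node n4: branches {C2, C5, I2, R8} → V_4 = -1.303-0.4343j
Node n5: branches {R4, C3, C6} → V_5 = 0.2899+0.05872j
Node n6: branches {I1, R3, R4, C3, R7} → V_6 = 0.1373+0.07372j
Node n7: branches {R1, C1, C4, I2, R8} → V_7 = 2.914-1.267j
Source currents: i(V1)=0.001716-0.02435j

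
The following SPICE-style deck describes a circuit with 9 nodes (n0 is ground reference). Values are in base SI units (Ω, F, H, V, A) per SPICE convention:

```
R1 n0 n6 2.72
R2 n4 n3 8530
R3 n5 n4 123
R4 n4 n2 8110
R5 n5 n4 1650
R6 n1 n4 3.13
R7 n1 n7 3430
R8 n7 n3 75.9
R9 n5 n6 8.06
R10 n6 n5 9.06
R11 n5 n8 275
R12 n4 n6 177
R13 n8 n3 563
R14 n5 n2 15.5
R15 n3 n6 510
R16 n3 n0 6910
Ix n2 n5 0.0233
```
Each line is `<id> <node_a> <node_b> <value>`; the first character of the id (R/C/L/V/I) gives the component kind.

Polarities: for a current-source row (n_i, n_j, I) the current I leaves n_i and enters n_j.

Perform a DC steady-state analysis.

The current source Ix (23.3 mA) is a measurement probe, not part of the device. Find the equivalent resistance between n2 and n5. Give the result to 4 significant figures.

R_eq = 15.47 Ω

Element admittances at DC:
  Y(R1) = 0.3676 S between n0,n6
  Y(R2) = 0.0001172 S between n4,n3
  Y(R3) = 0.008130 S between n5,n4
  Y(R4) = 0.0001233 S between n4,n2
  Y(R5) = 0.0006061 S between n5,n4
  Y(R6) = 0.3195 S between n1,n4
  Y(R7) = 0.0002915 S between n1,n7
  Y(R8) = 0.01318 S between n7,n3
  Y(R9) = 0.1241 S between n5,n6
  Y(R10) = 0.1104 S between n6,n5
  Y(R11) = 0.003636 S between n5,n8
  Y(R12) = 0.005650 S between n4,n6
  Y(R13) = 0.001776 S between n8,n3
  Y(R14) = 0.06452 S between n5,n2
  Y(R15) = 0.001961 S between n3,n6
  Y(R16) = 0.0001447 S between n3,n0
  Ix: injects 0.0233 A into n5 (from n2)
Assemble and solve the 8×8 MNA system:
  V(n1)=-0.002943  V(n2)=-0.3604  V(n3)=-0.0002962  V(n4)=-0.002945  V(n5)=7.375e-05  V(n6)=1.166e-07  V(n7)=-0.0003535  V(n8)=-4.765e-05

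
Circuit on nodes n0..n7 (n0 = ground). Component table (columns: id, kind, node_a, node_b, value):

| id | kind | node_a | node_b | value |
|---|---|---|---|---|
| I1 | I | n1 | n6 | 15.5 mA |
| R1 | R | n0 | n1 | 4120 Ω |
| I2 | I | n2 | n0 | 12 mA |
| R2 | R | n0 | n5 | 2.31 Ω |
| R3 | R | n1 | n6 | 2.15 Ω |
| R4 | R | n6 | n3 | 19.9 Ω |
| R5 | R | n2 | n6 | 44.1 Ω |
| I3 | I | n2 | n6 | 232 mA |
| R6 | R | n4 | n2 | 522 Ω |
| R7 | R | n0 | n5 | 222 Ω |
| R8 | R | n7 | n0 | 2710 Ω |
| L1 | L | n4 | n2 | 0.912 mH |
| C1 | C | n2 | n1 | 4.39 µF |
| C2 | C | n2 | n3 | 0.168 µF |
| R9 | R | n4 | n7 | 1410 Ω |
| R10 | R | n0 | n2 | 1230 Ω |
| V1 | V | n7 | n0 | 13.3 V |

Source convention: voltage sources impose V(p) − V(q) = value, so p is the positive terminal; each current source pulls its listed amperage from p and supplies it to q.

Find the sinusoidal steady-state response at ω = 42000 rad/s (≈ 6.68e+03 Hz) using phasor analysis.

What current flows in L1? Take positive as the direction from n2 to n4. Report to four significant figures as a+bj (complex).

-0.01038+0.001042j A

Element admittances at ω=42000 rad/s:
  I1: injects 0.0155 A into n6 (from n1)
  Y(R1) = 0.0002427+0.000j S between n0,n1
  I2: injects 0.012 A into n0 (from n2)
  Y(R2) = 0.4329+0.000j S between n0,n5
  Y(R3) = 0.4651+0.000j S between n1,n6
  Y(R4) = 0.05025+0.000j S between n6,n3
  Y(R5) = 0.02268+0.000j S between n2,n6
  I3: injects 0.232 A into n6 (from n2)
  Y(R6) = 0.001916+0.000j S between n4,n2
  Y(R7) = 0.004505+0.000j S between n0,n5
  Y(R8) = 0.0003690+0.000j S between n7,n0
  Y(L1) = 0.000-0.02611j S between n4,n2
  Y(C1) = 0.000+0.1844j S between n2,n1
  Y(C2) = 0.000+0.007056j S between n2,n3
  Y(R9) = 0.0007092+0.000j S between n4,n7
  Y(R10) = 0.0008130+0.000j S between n0,n2
  V1: constraint V(n7)−V(n0) = 13.3
Assemble and solve the 8×8 MNA system:
  V(n1)=-1.368-1.144j  V(n2)=-1.487-0.002830j  V(n3)=-1.045-1.160j  V(n4)=-1.447+0.3949j  V(n5)=0.000+0.000j  V(n6)=-0.8827-1.098j  V(n7)=13.30+0.000j
  i(V1)=-0.01537+0.0002800j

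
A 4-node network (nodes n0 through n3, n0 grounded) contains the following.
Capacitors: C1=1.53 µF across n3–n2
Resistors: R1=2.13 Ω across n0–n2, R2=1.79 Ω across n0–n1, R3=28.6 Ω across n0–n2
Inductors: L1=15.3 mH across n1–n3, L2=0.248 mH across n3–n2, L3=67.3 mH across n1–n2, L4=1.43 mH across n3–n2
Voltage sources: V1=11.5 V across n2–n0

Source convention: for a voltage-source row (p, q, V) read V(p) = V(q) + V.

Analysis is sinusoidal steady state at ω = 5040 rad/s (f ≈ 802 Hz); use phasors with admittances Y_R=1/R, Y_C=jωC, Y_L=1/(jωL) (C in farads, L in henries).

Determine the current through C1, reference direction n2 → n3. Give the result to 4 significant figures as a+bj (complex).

Element admittances at ω=5040 rad/s:
  Y(C1) = 0.000+0.007711j S between n3,n2
  Y(R1) = 0.4695+0.000j S between n0,n2
  Y(L1) = 0.000-0.01297j S between n1,n3
  Y(L2) = 0.000-0.8001j S between n3,n2
  Y(R2) = 0.5587+0.000j S between n0,n1
  Y(L3) = 0.000-0.002948j S between n1,n2
  Y(R3) = 0.03497+0.000j S between n0,n2
  Y(L4) = 0.000-0.1388j S between n3,n2
  V1: constraint V(n2)−V(n0) = 11.5
Assemble and solve the 4×4 MNA system:
  V(n1)=0.009119-0.3237j  V(n2)=11.50+0.000j  V(n3)=11.34-0.004447j
  i(V1)=-5.806+0.1808j

-3.429e-05+0.001217j A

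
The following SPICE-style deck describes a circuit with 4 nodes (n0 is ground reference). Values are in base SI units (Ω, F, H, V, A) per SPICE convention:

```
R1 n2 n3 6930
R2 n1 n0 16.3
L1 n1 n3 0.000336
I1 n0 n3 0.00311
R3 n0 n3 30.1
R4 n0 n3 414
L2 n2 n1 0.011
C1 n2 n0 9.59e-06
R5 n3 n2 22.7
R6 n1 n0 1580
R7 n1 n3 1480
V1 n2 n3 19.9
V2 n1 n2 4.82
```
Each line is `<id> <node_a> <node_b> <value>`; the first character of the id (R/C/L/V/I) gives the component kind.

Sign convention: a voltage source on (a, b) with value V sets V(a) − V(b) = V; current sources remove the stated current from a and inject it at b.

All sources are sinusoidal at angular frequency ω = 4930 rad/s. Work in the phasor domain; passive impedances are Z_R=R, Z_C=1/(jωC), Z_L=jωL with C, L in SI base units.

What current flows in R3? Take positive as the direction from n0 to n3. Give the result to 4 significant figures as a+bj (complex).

Element admittances at ω=4930 rad/s:
  Y(R1) = 0.0001443+0.000j S between n2,n3
  Y(R2) = 0.06135+0.000j S between n1,n0
  Y(L1) = 0.000-0.6037j S between n1,n3
  I1: injects 0.00311 A into n3 (from n0)
  Y(R3) = 0.03322+0.000j S between n0,n3
  Y(R4) = 0.002415+0.000j S between n0,n3
  Y(L2) = 0.000-0.01844j S between n2,n1
  Y(C1) = 0.000+0.04728j S between n2,n0
  Y(R5) = 0.04405+0.000j S between n3,n2
  Y(R6) = 0.0006329+0.000j S between n1,n0
  Y(R7) = 0.0006757+0.000j S between n1,n3
  V1: constraint V(n2)−V(n3) = 19.9
  V2: constraint V(n1)−V(n2) = 4.82
Assemble and solve the 5×5 MNA system:
  V(n1)=8.251-1.662j  V(n2)=3.431-1.662j  V(n3)=-16.47-1.662j
  i(V1)=-1.486+14.86j  i(V2)=-0.5281+15.12j

0.5471+0.05521j A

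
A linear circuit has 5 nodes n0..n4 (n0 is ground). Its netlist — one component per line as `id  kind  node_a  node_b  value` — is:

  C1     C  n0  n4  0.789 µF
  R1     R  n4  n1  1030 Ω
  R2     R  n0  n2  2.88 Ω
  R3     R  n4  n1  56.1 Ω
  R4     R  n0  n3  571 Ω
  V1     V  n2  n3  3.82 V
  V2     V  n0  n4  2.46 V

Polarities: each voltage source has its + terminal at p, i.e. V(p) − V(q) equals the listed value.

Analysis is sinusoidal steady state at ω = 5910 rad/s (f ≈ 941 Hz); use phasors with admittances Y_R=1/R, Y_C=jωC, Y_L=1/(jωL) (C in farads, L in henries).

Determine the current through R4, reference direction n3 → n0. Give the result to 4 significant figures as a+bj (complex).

-0.006656+0.000j A

Apply KCL at each of the 4 non-ground nodes and solve the resulting linear system.
Node n1: branches {R1, R3} → V_1 = -2.460+0.000j
Node n2: branches {R2, V1} → V_2 = 0.01917+0.000j
Node n3: branches {R4, V1} → V_3 = -3.801+0.000j
Node n4: branches {C1, R1, R3, V2} → V_4 = -2.460+0.000j
Source currents: i(V1)=-0.006656+0.000j, i(V2)=0.000-0.01147j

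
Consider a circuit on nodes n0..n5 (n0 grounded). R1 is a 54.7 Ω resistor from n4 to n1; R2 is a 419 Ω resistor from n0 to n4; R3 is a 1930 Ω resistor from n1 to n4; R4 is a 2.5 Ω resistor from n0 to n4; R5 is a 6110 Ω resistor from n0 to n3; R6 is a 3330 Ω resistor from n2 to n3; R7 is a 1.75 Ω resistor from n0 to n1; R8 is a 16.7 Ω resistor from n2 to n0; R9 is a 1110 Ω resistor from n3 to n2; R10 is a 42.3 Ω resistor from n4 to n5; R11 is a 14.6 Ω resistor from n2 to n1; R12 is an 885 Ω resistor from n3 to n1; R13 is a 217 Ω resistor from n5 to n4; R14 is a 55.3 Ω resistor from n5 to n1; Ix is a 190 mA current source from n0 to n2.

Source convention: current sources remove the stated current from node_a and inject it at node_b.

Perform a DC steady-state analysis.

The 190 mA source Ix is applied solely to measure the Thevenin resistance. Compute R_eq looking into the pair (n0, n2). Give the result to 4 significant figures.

MNA unknowns: 5 node voltages V₁..V_5
R1: Y=0.01828 on G[4,1]
R2: Y=0.002387 on G[0,4]
R3: Y=0.0005181 on G[1,4]
R4: Y=0.4000 on G[0,4]
R5: Y=0.0001637 on G[0,3]
R6: Y=0.0003003 on G[2,3]
R7: Y=0.5714 on G[0,1]
R8: Y=0.05988 on G[2,0]
R9: Y=0.0009009 on G[3,2]
R10: Y=0.02364 on G[4,5]
R11: Y=0.06849 on G[2,1]
R12: Y=0.001130 on G[3,1]
R13: Y=0.004608 on G[5,4]
R14: Y=0.01808 on G[5,1]
Ix: z[0]−=0.19, z[2]+=0.19
solve → V1=0.1611, V2=1.559, V3=0.8236, V4=0.01111, V5=0.06964

R_eq = 8.206 Ω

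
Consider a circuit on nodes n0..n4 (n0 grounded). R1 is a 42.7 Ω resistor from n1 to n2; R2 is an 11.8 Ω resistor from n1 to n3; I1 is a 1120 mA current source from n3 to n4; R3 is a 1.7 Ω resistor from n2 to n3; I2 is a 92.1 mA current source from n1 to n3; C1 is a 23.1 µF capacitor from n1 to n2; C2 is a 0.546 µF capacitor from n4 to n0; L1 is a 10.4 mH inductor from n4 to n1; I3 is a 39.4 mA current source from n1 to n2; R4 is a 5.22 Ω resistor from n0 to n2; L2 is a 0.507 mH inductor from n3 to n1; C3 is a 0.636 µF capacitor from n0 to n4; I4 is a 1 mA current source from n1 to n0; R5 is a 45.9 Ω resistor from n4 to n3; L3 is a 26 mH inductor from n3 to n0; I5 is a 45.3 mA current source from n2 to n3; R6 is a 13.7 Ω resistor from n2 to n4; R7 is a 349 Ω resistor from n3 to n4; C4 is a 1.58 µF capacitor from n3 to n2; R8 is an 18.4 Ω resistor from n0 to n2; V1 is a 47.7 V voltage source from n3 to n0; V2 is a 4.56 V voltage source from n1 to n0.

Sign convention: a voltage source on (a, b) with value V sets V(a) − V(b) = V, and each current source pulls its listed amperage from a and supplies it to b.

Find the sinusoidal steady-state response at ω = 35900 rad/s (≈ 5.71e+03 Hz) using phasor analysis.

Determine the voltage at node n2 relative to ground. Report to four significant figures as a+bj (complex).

Apply KCL at each of the 4 non-ground nodes and solve the resulting linear system.
Node n1: branches {R1, R2, I2, C1, L1, I3, L2, I4, V2} → V_1 = 4.560+0.000j
Node n2: branches {R1, R3, C1, I3, R4, I5, R6, C4, R8} → V_2 = 19.69-13.51j
Node n3: branches {R2, I1, R3, I2, L2, R5, L3, I5, R7, C4, V1} → V_3 = 47.70+0.000j
Node n4: branches {I1, C2, L1, C3, R5, R6, R7} → V_4 = 29.22-22.12j
Source currents: i(V1)=-20.80-7.660j, i(V2)=15.02+9.794j

19.69-13.51j V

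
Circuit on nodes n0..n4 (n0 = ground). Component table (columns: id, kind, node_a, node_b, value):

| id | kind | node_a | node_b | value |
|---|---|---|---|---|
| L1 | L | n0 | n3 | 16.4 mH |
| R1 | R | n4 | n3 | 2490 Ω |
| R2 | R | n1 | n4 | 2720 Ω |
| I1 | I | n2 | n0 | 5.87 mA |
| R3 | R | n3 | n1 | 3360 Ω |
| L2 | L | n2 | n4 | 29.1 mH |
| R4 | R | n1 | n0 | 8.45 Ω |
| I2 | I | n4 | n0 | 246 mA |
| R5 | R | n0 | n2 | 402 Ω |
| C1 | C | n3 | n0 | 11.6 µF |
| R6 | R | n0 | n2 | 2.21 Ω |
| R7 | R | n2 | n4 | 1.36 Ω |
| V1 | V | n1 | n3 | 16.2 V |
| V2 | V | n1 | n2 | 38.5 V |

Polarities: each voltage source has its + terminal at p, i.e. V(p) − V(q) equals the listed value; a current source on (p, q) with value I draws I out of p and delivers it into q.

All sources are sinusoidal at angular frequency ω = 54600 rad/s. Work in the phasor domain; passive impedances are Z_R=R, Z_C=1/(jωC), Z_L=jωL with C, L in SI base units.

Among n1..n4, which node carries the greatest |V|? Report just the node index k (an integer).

1

Element admittances at ω=54600 rad/s:
  Y(L1) = 0.000-0.001117j S between n0,n3
  Y(R1) = 0.0004016+0.000j S between n4,n3
  Y(R2) = 0.0003676+0.000j S between n1,n4
  I1: injects 0.00587 A into n0 (from n2)
  Y(R3) = 0.0002976+0.000j S between n3,n1
  Y(L2) = 0.000-0.0006294j S between n2,n4
  Y(R4) = 0.1183+0.000j S between n1,n0
  I2: injects 0.246 A into n0 (from n4)
  Y(R5) = 0.002488+0.000j S between n0,n2
  Y(C1) = 0.000+0.6334j S between n3,n0
  Y(R6) = 0.4525+0.000j S between n0,n2
  Y(R7) = 0.7353+0.000j S between n2,n4
  V1: constraint V(n1)−V(n3) = 16.2
  V2: constraint V(n1)−V(n2) = 38.5
Assemble and solve the 6×6 MNA system:
  V(n1)=22.48-6.924j  V(n2)=-16.02-6.924j  V(n3)=6.278-6.924j  V(n4)=-16.32-6.924j
  i(V1)=4.382+3.969j  i(V2)=-7.061-3.150j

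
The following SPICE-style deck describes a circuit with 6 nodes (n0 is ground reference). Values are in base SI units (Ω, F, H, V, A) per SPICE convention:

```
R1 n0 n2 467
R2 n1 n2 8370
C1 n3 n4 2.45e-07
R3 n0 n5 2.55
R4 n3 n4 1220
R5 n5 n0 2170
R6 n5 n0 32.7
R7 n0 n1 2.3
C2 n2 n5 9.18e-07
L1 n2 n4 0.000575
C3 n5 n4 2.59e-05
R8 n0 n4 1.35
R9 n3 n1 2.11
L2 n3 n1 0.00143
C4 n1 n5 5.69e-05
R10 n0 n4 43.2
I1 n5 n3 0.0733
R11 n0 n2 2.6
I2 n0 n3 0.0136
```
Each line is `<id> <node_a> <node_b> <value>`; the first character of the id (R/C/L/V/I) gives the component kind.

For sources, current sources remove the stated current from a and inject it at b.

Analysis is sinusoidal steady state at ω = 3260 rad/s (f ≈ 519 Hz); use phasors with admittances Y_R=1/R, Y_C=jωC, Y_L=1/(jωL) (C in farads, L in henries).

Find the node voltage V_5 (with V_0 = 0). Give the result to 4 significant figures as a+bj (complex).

-0.07204+0.09830j V

Apply KCL at each of the 5 non-ground nodes and solve the resulting linear system.
Node n1: branches {R2, R7, R9, L2, C4} → V_1 = 0.1219-0.08320j
Node n2: branches {R1, R2, C2, L1, R11} → V_2 = -0.008053-0.001192j
Node n3: branches {C1, R4, R9, L2, I1, I2} → V_3 = 0.2738-0.01489j
Node n4: branches {C1, R4, L1, C3, R8, R10} → V_4 = -0.007566-0.006501j
Node n5: branches {R3, R5, R6, C2, C3, C4, I1} → V_5 = -0.07204+0.09830j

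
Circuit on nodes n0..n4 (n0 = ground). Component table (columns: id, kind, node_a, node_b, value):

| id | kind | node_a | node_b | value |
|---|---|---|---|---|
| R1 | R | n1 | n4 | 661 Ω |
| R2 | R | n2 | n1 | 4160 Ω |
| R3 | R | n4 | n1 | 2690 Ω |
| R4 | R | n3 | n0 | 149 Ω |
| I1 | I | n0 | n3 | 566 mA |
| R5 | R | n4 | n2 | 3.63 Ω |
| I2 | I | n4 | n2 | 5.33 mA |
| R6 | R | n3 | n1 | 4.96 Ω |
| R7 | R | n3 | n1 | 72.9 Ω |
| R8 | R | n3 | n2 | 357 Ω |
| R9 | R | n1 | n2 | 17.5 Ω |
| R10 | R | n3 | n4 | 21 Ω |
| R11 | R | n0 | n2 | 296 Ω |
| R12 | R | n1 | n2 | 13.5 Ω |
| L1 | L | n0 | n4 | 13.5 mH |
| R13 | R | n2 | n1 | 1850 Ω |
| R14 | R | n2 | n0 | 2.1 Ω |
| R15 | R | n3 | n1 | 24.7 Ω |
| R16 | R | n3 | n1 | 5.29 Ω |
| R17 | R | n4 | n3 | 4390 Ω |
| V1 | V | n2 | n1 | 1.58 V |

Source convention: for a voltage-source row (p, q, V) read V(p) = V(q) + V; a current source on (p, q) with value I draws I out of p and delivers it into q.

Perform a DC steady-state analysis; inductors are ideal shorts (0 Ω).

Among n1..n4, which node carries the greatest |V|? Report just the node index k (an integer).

Element admittances at DC:
  Y(R1) = 0.001513 S between n1,n4
  Y(R2) = 0.0002404 S between n2,n1
  Y(R3) = 0.0003717 S between n4,n1
  Y(R4) = 0.006711 S between n3,n0
  I1: injects 0.566 A into n3 (from n0)
  Y(R5) = 0.2755 S between n4,n2
  I2: injects 0.00533 A into n2 (from n4)
  Y(R6) = 0.2016 S between n3,n1
  Y(R7) = 0.01372 S between n3,n1
  Y(R8) = 0.002801 S between n3,n2
  Y(R9) = 0.05714 S between n1,n2
  Y(R10) = 0.04762 S between n3,n4
  Y(R11) = 0.003378 S between n0,n2
  Y(R12) = 0.07407 S between n1,n2
  L1: short n0↔n4 (DC inductor)
  Y(R13) = 0.0005405 S between n2,n1
  Y(R14) = 0.4762 S between n2,n0
  Y(R15) = 0.04049 S between n3,n1
  Y(R16) = 0.1890 S between n3,n1
  Y(R17) = 0.0002278 S between n4,n3
  V1: constraint V(n2)−V(n1) = 1.58
Assemble and solve the 6×6 MNA system:
  V(n1)=-0.8486  V(n2)=0.7314  V(n3)=0.3794  V(n4)=0.000
  i(L1)=-0.2127  i(V1)=-0.7564

1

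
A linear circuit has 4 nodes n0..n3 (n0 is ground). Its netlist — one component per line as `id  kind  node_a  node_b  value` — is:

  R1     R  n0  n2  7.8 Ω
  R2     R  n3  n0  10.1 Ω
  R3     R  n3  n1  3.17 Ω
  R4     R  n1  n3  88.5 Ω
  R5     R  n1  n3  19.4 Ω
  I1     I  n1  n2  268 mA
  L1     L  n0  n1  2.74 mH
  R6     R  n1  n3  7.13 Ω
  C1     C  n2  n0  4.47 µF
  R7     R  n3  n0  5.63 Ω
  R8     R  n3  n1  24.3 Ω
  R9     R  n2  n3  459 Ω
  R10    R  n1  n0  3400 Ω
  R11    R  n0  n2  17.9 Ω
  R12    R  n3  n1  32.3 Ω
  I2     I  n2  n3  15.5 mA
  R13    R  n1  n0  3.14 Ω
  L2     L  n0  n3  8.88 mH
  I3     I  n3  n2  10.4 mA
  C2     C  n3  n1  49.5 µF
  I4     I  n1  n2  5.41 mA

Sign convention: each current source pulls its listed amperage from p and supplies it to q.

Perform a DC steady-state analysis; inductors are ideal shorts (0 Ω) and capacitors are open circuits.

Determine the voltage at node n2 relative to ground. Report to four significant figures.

Apply KCL at each of the 3 non-ground nodes and solve the resulting linear system.
Node n1: branches {R3, R4, R5, I1, L1, R6, R8, R10, R12, R13, C2, I4} → V_1 = 0.000
Node n2: branches {R1, I1, C1, R9, R11, I2, I3, I4} → V_2 = 1.441
Node n3: branches {R2, R3, R4, R5, R6, R7, R8, R9, R12, I2, L2, I3, C2} → V_3 = 0.000
Source currents: i(L1)=0.2734, i(L2)=-0.008239

1.441 V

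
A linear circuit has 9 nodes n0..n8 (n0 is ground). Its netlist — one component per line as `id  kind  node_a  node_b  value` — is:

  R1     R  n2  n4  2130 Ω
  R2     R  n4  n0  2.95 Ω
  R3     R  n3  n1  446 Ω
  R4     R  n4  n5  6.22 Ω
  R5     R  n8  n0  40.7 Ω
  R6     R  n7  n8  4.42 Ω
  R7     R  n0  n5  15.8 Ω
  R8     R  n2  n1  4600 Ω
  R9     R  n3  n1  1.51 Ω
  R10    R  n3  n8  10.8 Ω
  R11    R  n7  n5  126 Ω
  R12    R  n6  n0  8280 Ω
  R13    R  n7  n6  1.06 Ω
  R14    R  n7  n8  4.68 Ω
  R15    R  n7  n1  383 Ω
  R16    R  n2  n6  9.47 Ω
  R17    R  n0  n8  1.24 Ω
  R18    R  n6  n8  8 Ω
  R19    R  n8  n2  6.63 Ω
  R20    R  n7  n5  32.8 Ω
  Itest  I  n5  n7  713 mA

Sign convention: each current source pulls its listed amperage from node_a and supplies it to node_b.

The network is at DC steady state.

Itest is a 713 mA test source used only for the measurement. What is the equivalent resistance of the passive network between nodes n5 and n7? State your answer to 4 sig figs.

Element admittances at DC:
  Y(R1) = 0.0004695 S between n2,n4
  Y(R2) = 0.3390 S between n4,n0
  Y(R3) = 0.002242 S between n3,n1
  Y(R4) = 0.1608 S between n4,n5
  Y(R5) = 0.02457 S between n8,n0
  Y(R6) = 0.2262 S between n7,n8
  Y(R7) = 0.06329 S between n0,n5
  Y(R8) = 0.0002174 S between n2,n1
  Y(R9) = 0.6623 S between n3,n1
  Y(R10) = 0.09259 S between n3,n8
  Y(R11) = 0.007937 S between n7,n5
  Y(R12) = 0.0001208 S between n6,n0
  Y(R13) = 0.9434 S between n7,n6
  Y(R14) = 0.2137 S between n7,n8
  Y(R15) = 0.002611 S between n7,n1
  Y(R16) = 0.1056 S between n2,n6
  Y(R17) = 0.8065 S between n0,n8
  Y(R18) = 0.1250 S between n6,n8
  Y(R19) = 0.1508 S between n8,n2
  Y(R20) = 0.03049 S between n7,n5
  Itest: injects 0.713 A into n7 (from n5)
Assemble and solve the 8×8 MNA system:
  V(n1)=0.6708  V(n2)=0.9451  V(n3)=0.6673  V(n4)=-0.9960  V(n5)=-3.102  V(n6)=1.387  V(n7)=1.535  V(n8)=0.6423

R_eq = 6.503 Ω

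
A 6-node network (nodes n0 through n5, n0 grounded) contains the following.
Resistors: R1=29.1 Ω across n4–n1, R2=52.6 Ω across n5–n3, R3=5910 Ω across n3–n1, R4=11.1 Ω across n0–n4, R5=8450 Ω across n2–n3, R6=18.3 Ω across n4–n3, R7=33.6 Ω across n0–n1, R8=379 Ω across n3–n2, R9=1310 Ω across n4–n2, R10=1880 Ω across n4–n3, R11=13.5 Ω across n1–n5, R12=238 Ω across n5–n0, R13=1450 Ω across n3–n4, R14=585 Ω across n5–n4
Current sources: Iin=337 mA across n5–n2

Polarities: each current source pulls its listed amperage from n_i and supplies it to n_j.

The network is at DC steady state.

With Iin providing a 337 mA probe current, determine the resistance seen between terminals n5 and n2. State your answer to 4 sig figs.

R_eq = 304.8 Ω

Element admittances at DC:
  Y(R1) = 0.03436 S between n4,n1
  Y(R2) = 0.01901 S between n5,n3
  Y(R3) = 0.0001692 S between n3,n1
  Y(R4) = 0.09009 S between n0,n4
  Y(R5) = 0.0001183 S between n2,n3
  Y(R6) = 0.05464 S between n4,n3
  Y(R7) = 0.02976 S between n0,n1
  Y(R8) = 0.002639 S between n3,n2
  Y(R9) = 0.0007634 S between n4,n2
  Y(R10) = 0.0005319 S between n4,n3
  Y(R11) = 0.07407 S between n1,n5
  Y(R12) = 0.004202 S between n5,n0
  Y(R13) = 0.0006897 S between n3,n4
  Y(R14) = 0.001709 S between n5,n4
  Iin: injects 0.337 A into n2 (from n5)
Assemble and solve the 5×5 MNA system:
  V(n1)=-2.121  V(n2)=98.32  V(n3)=3.057  V(n4)=0.9052  V(n5)=-4.388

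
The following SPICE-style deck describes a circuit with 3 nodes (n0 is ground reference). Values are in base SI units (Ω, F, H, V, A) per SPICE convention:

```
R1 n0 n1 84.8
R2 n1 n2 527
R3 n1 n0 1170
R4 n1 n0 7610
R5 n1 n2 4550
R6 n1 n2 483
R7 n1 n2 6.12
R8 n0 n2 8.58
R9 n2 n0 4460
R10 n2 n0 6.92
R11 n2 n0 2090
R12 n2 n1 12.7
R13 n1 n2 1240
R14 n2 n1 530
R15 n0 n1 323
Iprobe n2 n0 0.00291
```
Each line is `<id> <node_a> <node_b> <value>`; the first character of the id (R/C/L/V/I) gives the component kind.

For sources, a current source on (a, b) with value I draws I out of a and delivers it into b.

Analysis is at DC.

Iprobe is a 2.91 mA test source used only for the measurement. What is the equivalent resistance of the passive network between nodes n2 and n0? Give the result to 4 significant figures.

MNA unknowns: 2 node voltages V₁..V_2
R1: Y=0.01179 on G[0,1]
R2: Y=0.001898 on G[1,2]
R3: Y=0.0008547 on G[1,0]
R4: Y=0.0001314 on G[1,0]
R5: Y=0.0002198 on G[1,2]
R6: Y=0.002070 on G[1,2]
R7: Y=0.1634 on G[1,2]
R8: Y=0.1166 on G[0,2]
R9: Y=0.0002242 on G[2,0]
R10: Y=0.1445 on G[2,0]
R11: Y=0.0004785 on G[2,0]
R12: Y=0.07874 on G[2,1]
R13: Y=0.0008065 on G[1,2]
R14: Y=0.001887 on G[2,1]
R15: Y=0.003096 on G[0,1]
Iprobe: z[2]−=0.00291, z[0]+=0.00291
solve → V1=-0.009887, V2=-0.01052

R_eq = 3.614 Ω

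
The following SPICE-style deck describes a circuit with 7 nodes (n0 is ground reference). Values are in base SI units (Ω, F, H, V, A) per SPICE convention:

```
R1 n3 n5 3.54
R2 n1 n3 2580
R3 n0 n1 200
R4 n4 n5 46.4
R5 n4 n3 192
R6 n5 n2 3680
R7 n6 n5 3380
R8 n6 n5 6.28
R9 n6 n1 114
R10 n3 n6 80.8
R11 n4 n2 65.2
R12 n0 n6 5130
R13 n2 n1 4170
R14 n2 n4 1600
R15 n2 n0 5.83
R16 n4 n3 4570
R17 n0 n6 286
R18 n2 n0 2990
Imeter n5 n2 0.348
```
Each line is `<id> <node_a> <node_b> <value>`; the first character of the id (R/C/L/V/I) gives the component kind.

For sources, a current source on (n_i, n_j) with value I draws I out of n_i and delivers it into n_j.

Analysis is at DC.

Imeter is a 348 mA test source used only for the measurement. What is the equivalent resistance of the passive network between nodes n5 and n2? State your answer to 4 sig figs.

R_eq = 59.55 Ω

MNA unknowns: 6 node voltages V₁..V_6
R1: Y=0.2825 on G[3,5]
R2: Y=0.0003876 on G[1,3]
R3: Y=0.005000 on G[0,1]
R4: Y=0.02155 on G[4,5]
R5: Y=0.005208 on G[4,3]
R6: Y=0.0002717 on G[5,2]
R7: Y=0.0002959 on G[6,5]
R8: Y=0.1592 on G[6,5]
R9: Y=0.008772 on G[6,1]
R10: Y=0.01238 on G[3,6]
R11: Y=0.01534 on G[4,2]
R12: Y=0.0001949 on G[0,6]
R13: Y=0.0002398 on G[2,1]
R14: Y=0.0006250 on G[2,4]
R15: Y=0.1715 on G[2,0]
R16: Y=0.0002188 on G[4,3]
R17: Y=0.003497 on G[0,6]
R18: Y=0.0003344 on G[2,0]
Imeter: z[5]−=0.348, z[2]+=0.348
solve → V1=-12.20, V2=0.7669, V3=-19.78, V4=-12.23, V5=-19.96, V6=-19.18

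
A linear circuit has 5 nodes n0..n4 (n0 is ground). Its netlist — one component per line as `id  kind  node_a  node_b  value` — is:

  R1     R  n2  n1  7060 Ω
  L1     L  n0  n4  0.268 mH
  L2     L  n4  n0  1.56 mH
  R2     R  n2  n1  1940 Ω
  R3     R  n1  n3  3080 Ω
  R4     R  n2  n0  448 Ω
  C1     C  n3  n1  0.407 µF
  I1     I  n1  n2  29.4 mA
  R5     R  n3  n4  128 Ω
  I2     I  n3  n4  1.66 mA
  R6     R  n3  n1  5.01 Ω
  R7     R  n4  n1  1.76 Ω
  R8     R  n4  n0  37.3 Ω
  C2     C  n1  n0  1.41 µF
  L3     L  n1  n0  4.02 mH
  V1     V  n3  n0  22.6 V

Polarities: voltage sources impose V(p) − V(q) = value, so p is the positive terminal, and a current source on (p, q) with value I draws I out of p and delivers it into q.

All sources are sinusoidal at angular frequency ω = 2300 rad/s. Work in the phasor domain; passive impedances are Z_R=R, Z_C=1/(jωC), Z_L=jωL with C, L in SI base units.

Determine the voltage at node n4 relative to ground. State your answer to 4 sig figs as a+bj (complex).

Element admittances at ω=2300 rad/s:
  Y(R1) = 0.0001416+0.000j S between n2,n1
  Y(L1) = 0.000-1.622j S between n0,n4
  Y(L2) = 0.000-0.2787j S between n4,n0
  Y(R2) = 0.0005155+0.000j S between n2,n1
  Y(R3) = 0.0003247+0.000j S between n1,n3
  Y(R4) = 0.002232+0.000j S between n2,n0
  Y(C1) = 0.000+0.0009361j S between n3,n1
  I1: injects 0.0294 A into n2 (from n1)
  Y(R5) = 0.007812+0.000j S between n3,n4
  I2: injects 0.00166 A into n4 (from n3)
  Y(R6) = 0.1996+0.000j S between n3,n1
  Y(R7) = 0.5682+0.000j S between n4,n1
  Y(R8) = 0.02681+0.000j S between n4,n0
  Y(C2) = 0.000+0.003243j S between n1,n0
  Y(L3) = 0.000-0.1082j S between n1,n0
  V1: constraint V(n3)−V(n0) = 22.6
Assemble and solve the 5×5 MNA system:
  V(n1)=5.522+2.078j  V(n2)=11.43+0.4727j  V(n3)=22.60+0.000j  V(n4)=-0.06190+1.764j
  i(V1)=-3.595+0.4133j

-0.06190+1.764j V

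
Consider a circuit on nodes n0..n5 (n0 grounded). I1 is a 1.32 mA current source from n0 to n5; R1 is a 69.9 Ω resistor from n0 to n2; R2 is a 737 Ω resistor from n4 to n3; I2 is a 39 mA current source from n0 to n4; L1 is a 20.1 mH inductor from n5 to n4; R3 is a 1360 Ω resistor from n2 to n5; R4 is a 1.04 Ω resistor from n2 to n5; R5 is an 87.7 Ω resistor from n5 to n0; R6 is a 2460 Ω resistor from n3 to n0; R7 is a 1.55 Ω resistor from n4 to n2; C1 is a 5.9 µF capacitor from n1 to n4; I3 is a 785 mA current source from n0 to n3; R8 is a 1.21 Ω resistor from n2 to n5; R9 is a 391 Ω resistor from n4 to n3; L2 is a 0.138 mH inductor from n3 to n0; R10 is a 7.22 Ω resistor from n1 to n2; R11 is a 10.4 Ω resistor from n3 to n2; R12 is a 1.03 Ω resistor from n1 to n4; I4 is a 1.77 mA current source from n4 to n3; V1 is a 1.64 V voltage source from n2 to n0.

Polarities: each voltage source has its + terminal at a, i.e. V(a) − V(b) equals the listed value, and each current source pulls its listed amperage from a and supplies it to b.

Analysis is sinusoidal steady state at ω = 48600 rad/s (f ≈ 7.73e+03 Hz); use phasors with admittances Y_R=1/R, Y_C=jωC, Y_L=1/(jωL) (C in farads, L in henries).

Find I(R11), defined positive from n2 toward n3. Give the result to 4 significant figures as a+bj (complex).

-0.1265-0.4218j A

Apply KCL at each of the 5 non-ground nodes and solve the resulting linear system.
Node n1: branches {C1, R10, R12} → V_1 = 1.688+0.02113j
Node n2: branches {R1, R3, R4, R7, R8, R10, R11, V1} → V_2 = 1.640+0.000j
Node n3: branches {R2, R6, I3, R9, L2, R11, I4} → V_3 = 2.956+4.387j
Node n4: branches {R2, I2, L1, R7, C1, R9, R12, I4} → V_4 = 1.695+0.02205j
Node n5: branches {I1, L1, R3, R4, R5, R8} → V_5 = 1.630-3.678e-05j
Source currents: i(V1)=0.1279+0.4389j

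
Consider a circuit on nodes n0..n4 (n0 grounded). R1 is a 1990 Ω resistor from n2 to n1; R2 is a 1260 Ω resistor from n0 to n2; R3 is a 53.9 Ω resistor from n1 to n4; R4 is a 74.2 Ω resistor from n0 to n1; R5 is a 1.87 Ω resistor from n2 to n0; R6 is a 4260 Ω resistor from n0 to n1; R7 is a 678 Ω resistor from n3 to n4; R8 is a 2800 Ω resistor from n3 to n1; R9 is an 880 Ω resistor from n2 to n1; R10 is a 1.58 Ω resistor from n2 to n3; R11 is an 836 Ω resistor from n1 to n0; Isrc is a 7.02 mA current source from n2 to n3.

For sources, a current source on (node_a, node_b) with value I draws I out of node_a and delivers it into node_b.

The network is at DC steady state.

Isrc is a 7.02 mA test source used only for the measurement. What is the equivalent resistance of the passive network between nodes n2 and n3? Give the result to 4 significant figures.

MNA unknowns: 4 node voltages V₁..V_4
R1: Y=0.0005025 on G[2,1]
R2: Y=0.0007937 on G[0,2]
R3: Y=0.01855 on G[1,4]
R4: Y=0.01348 on G[0,1]
R5: Y=0.5348 on G[2,0]
R6: Y=0.0002347 on G[0,1]
R7: Y=0.001475 on G[3,4]
R8: Y=0.0003571 on G[3,1]
R9: Y=0.001136 on G[2,1]
R10: Y=0.6329 on G[2,3]
R11: Y=0.001196 on G[1,0]
Isrc: z[2]−=0.00702, z[3]+=0.00702
solve → V1=0.001038, V2=-2.891e-05, V3=0.01104, V4=0.001775

R_eq = 1.576 Ω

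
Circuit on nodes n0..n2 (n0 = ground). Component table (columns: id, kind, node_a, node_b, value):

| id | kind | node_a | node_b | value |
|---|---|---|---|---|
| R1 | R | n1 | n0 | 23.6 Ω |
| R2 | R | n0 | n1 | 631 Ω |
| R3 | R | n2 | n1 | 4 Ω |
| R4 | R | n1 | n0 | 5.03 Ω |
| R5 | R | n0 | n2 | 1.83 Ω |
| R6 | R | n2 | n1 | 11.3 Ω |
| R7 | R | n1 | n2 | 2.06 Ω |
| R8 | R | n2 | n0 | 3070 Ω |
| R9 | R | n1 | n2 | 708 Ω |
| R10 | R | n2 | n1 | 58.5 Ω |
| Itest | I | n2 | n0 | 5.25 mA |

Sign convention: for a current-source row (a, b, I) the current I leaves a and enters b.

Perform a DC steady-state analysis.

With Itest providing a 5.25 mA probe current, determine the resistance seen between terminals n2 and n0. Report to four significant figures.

R_eq = 1.360 Ω

Element admittances at DC:
  Y(R1) = 0.04237 S between n1,n0
  Y(R2) = 0.001585 S between n0,n1
  Y(R3) = 0.2500 S between n2,n1
  Y(R4) = 0.1988 S between n1,n0
  Y(R5) = 0.5464 S between n0,n2
  Y(R6) = 0.08850 S between n2,n1
  Y(R7) = 0.4854 S between n1,n2
  Y(R8) = 0.0003257 S between n2,n0
  Y(R9) = 0.001412 S between n1,n2
  Y(R10) = 0.01709 S between n2,n1
  Itest: injects 0.00525 A into n0 (from n2)
Assemble and solve the 2×2 MNA system:
  V(n1)=-0.005543  V(n2)=-0.007141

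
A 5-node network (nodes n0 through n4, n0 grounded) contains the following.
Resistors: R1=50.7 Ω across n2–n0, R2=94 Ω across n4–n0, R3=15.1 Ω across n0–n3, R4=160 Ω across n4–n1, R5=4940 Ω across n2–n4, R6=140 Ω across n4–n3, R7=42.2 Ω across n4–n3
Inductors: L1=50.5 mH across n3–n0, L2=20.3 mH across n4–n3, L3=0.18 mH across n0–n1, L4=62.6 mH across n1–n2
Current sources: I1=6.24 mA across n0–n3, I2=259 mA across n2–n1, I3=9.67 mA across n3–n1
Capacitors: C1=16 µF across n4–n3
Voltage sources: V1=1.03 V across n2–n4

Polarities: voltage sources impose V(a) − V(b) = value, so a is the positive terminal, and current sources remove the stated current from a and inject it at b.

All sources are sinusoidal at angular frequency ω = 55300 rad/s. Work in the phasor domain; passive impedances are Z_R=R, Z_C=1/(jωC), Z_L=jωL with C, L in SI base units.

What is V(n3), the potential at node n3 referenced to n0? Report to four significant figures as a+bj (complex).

MNA unknowns: 4 node voltages V₁..V_4 plus 1 source current (V1)
R1: Y=0.01972+0.000j on G[2,0]
L1: Y=0.000-0.0003581j on G[3,0]
R2: Y=0.01064+0.000j on G[4,0]
R3: Y=0.06623+0.000j on G[0,3]
R4: Y=0.006250+0.000j on G[4,1]
L2: Y=0.000-0.0008908j on G[4,3]
I1: z[0]−=0.00624, z[3]+=0.00624
R5: Y=0.0002024+0.000j on G[2,4]
L3: Y=0.000-0.1005j on G[0,1]
R6: Y=0.007143+0.000j on G[4,3]
R7: Y=0.02370+0.000j on G[4,3]
I2: z[2]−=0.259, z[1]+=0.259
I3: z[3]−=0.00967, z[1]+=0.00967
L4: Y=0.000-0.0002889j on G[1,2]
C1: Y=0.000+0.8848j on G[4,3]
V1: row V2−V4=1.03, i_V1 at 2,4
solve → V1=0.1330+2.489j, V2=-1.706+0.2660j, V3=-2.735+0.06506j, V4=-2.736+0.2660j
aux → i_V1=-0.2249-0.005778j

-2.735+0.06506j V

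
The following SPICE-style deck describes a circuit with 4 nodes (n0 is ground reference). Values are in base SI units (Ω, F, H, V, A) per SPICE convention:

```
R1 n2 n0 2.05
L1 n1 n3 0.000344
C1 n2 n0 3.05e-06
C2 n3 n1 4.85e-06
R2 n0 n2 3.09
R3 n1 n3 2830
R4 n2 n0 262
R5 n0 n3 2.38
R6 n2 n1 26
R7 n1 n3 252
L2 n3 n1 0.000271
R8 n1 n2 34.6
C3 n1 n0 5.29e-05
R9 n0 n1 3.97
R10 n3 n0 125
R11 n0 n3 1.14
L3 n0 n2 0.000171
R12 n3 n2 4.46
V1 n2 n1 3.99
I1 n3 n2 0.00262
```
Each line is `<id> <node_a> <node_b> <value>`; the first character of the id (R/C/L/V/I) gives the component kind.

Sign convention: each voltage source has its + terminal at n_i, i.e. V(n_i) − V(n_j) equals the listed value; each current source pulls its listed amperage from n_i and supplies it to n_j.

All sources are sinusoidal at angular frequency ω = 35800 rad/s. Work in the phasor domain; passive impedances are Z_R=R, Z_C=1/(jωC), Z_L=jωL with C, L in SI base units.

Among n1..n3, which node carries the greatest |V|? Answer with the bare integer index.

Element admittances at ω=35800 rad/s:
  Y(R1) = 0.4878+0.000j S between n2,n0
  Y(L1) = 0.000-0.08120j S between n1,n3
  Y(C1) = 0.000+0.1092j S between n2,n0
  Y(C2) = 0.000+0.1736j S between n3,n1
  Y(R2) = 0.3236+0.000j S between n0,n2
  Y(R3) = 0.0003534+0.000j S between n1,n3
  Y(R4) = 0.003817+0.000j S between n2,n0
  Y(R5) = 0.4202+0.000j S between n0,n3
  Y(R6) = 0.03846+0.000j S between n2,n1
  Y(R7) = 0.003968+0.000j S between n1,n3
  Y(L2) = 0.000-0.1031j S between n3,n1
  Y(R8) = 0.02890+0.000j S between n1,n2
  Y(C3) = 0.000+1.894j S between n1,n0
  Y(R9) = 0.2519+0.000j S between n0,n1
  Y(R10) = 0.008000+0.000j S between n3,n0
  Y(R11) = 0.8772+0.000j S between n0,n3
  Y(L3) = 0.000-0.1634j S between n0,n2
  Y(R12) = 0.2242+0.000j S between n3,n2
  V1: constraint V(n2)−V(n1) = 3.99
  I1: injects 0.00262 A into n2 (from n3)
Assemble and solve the 4×4 MNA system:
  V(n1)=-0.9449+1.539j  V(n2)=3.045+1.539j  V(n3)=0.4498+0.2390j
  i(V1)=-3.414-1.381j

2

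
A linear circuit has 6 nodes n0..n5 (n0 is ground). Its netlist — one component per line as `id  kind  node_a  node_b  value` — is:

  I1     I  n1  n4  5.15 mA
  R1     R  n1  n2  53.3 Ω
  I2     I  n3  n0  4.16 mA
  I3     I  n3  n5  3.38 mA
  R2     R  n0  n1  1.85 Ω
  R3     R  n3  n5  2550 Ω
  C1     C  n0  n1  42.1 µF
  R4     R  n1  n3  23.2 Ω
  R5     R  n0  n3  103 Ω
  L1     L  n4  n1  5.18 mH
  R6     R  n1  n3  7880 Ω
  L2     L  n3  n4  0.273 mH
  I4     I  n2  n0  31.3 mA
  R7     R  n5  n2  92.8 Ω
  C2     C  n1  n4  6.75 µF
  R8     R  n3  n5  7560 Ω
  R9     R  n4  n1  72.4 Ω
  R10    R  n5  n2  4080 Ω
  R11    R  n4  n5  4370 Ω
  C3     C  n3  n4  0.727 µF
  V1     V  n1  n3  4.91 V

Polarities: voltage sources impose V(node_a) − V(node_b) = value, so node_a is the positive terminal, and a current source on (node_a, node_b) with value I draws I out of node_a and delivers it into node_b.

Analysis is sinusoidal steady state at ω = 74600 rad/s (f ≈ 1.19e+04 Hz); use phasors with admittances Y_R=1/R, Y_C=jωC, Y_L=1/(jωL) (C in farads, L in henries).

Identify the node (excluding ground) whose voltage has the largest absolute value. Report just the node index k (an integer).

Element admittances at ω=74600 rad/s:
  I1: injects 0.00515 A into n4 (from n1)
  Y(R1) = 0.01876+0.000j S between n1,n2
  I2: injects 0.00416 A into n0 (from n3)
  I3: injects 0.00338 A into n5 (from n3)
  Y(R2) = 0.5405+0.000j S between n0,n1
  Y(R3) = 0.0003922+0.000j S between n3,n5
  Y(C1) = 0.000+3.141j S between n0,n1
  Y(R4) = 0.04310+0.000j S between n1,n3
  Y(R5) = 0.009709+0.000j S between n0,n3
  Y(L1) = 0.000-0.002588j S between n4,n1
  Y(R6) = 0.0001269+0.000j S between n1,n3
  Y(L2) = 0.000-0.04910j S between n3,n4
  I4: injects 0.0313 A into n0 (from n2)
  Y(R7) = 0.01078+0.000j S between n5,n2
  Y(C2) = 0.000+0.5035j S between n1,n4
  Y(R8) = 0.0001323+0.000j S between n3,n5
  Y(R9) = 0.01381+0.000j S between n4,n1
  Y(R10) = 0.0002451+0.000j S between n5,n2
  Y(R11) = 0.0002288+0.000j S between n4,n5
  Y(C3) = 0.000+0.05423j S between n3,n4
  V1: constraint V(n1)−V(n3) = 4.91
Assemble and solve the 6×6 MNA system:
  V(n1)=0.0006608-0.003772j  V(n2)=-1.569-0.003892j  V(n3)=-4.909-0.003772j  V(n4)=-0.04883-0.01469j  V(n5)=-1.401-0.004096j
  i(V1)=-0.2543-0.02498j

3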